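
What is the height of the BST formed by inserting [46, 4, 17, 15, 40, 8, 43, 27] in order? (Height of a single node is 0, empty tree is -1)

Insertion order: [46, 4, 17, 15, 40, 8, 43, 27]
Tree (level-order array): [46, 4, None, None, 17, 15, 40, 8, None, 27, 43]
Compute height bottom-up (empty subtree = -1):
  height(8) = 1 + max(-1, -1) = 0
  height(15) = 1 + max(0, -1) = 1
  height(27) = 1 + max(-1, -1) = 0
  height(43) = 1 + max(-1, -1) = 0
  height(40) = 1 + max(0, 0) = 1
  height(17) = 1 + max(1, 1) = 2
  height(4) = 1 + max(-1, 2) = 3
  height(46) = 1 + max(3, -1) = 4
Height = 4


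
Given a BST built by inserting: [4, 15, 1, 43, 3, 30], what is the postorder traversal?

Tree insertion order: [4, 15, 1, 43, 3, 30]
Tree (level-order array): [4, 1, 15, None, 3, None, 43, None, None, 30]
Postorder traversal: [3, 1, 30, 43, 15, 4]


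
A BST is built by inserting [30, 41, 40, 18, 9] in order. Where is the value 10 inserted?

Starting tree (level order): [30, 18, 41, 9, None, 40]
Insertion path: 30 -> 18 -> 9
Result: insert 10 as right child of 9
Final tree (level order): [30, 18, 41, 9, None, 40, None, None, 10]


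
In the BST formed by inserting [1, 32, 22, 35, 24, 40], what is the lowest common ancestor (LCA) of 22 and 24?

Tree insertion order: [1, 32, 22, 35, 24, 40]
Tree (level-order array): [1, None, 32, 22, 35, None, 24, None, 40]
In a BST, the LCA of p=22, q=24 is the first node v on the
root-to-leaf path with p <= v <= q (go left if both < v, right if both > v).
Walk from root:
  at 1: both 22 and 24 > 1, go right
  at 32: both 22 and 24 < 32, go left
  at 22: 22 <= 22 <= 24, this is the LCA
LCA = 22


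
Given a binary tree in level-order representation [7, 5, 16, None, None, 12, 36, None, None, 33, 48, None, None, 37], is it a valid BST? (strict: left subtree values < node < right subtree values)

Level-order array: [7, 5, 16, None, None, 12, 36, None, None, 33, 48, None, None, 37]
Validate using subtree bounds (lo, hi): at each node, require lo < value < hi,
then recurse left with hi=value and right with lo=value.
Preorder trace (stopping at first violation):
  at node 7 with bounds (-inf, +inf): OK
  at node 5 with bounds (-inf, 7): OK
  at node 16 with bounds (7, +inf): OK
  at node 12 with bounds (7, 16): OK
  at node 36 with bounds (16, +inf): OK
  at node 33 with bounds (16, 36): OK
  at node 48 with bounds (36, +inf): OK
  at node 37 with bounds (36, 48): OK
No violation found at any node.
Result: Valid BST


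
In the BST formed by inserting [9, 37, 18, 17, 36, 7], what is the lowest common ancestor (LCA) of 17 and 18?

Tree insertion order: [9, 37, 18, 17, 36, 7]
Tree (level-order array): [9, 7, 37, None, None, 18, None, 17, 36]
In a BST, the LCA of p=17, q=18 is the first node v on the
root-to-leaf path with p <= v <= q (go left if both < v, right if both > v).
Walk from root:
  at 9: both 17 and 18 > 9, go right
  at 37: both 17 and 18 < 37, go left
  at 18: 17 <= 18 <= 18, this is the LCA
LCA = 18


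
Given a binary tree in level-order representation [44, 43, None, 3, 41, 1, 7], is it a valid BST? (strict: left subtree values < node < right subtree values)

Level-order array: [44, 43, None, 3, 41, 1, 7]
Validate using subtree bounds (lo, hi): at each node, require lo < value < hi,
then recurse left with hi=value and right with lo=value.
Preorder trace (stopping at first violation):
  at node 44 with bounds (-inf, +inf): OK
  at node 43 with bounds (-inf, 44): OK
  at node 3 with bounds (-inf, 43): OK
  at node 1 with bounds (-inf, 3): OK
  at node 7 with bounds (3, 43): OK
  at node 41 with bounds (43, 44): VIOLATION
Node 41 violates its bound: not (43 < 41 < 44).
Result: Not a valid BST


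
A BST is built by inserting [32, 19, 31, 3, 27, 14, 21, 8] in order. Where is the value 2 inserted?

Starting tree (level order): [32, 19, None, 3, 31, None, 14, 27, None, 8, None, 21]
Insertion path: 32 -> 19 -> 3
Result: insert 2 as left child of 3
Final tree (level order): [32, 19, None, 3, 31, 2, 14, 27, None, None, None, 8, None, 21]


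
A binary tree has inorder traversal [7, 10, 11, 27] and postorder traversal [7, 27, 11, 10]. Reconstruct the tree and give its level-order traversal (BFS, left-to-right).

Inorder:   [7, 10, 11, 27]
Postorder: [7, 27, 11, 10]
Algorithm: postorder visits root last, so walk postorder right-to-left;
each value is the root of the current inorder slice — split it at that
value, recurse on the right subtree first, then the left.
Recursive splits:
  root=10; inorder splits into left=[7], right=[11, 27]
  root=11; inorder splits into left=[], right=[27]
  root=27; inorder splits into left=[], right=[]
  root=7; inorder splits into left=[], right=[]
Reconstructed level-order: [10, 7, 11, 27]


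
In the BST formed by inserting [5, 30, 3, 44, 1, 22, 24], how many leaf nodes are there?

Tree built from: [5, 30, 3, 44, 1, 22, 24]
Tree (level-order array): [5, 3, 30, 1, None, 22, 44, None, None, None, 24]
Rule: A leaf has 0 children.
Per-node child counts:
  node 5: 2 child(ren)
  node 3: 1 child(ren)
  node 1: 0 child(ren)
  node 30: 2 child(ren)
  node 22: 1 child(ren)
  node 24: 0 child(ren)
  node 44: 0 child(ren)
Matching nodes: [1, 24, 44]
Count of leaf nodes: 3


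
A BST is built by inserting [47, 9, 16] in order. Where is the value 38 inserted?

Starting tree (level order): [47, 9, None, None, 16]
Insertion path: 47 -> 9 -> 16
Result: insert 38 as right child of 16
Final tree (level order): [47, 9, None, None, 16, None, 38]


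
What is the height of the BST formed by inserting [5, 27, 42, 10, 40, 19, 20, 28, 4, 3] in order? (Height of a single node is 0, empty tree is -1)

Insertion order: [5, 27, 42, 10, 40, 19, 20, 28, 4, 3]
Tree (level-order array): [5, 4, 27, 3, None, 10, 42, None, None, None, 19, 40, None, None, 20, 28]
Compute height bottom-up (empty subtree = -1):
  height(3) = 1 + max(-1, -1) = 0
  height(4) = 1 + max(0, -1) = 1
  height(20) = 1 + max(-1, -1) = 0
  height(19) = 1 + max(-1, 0) = 1
  height(10) = 1 + max(-1, 1) = 2
  height(28) = 1 + max(-1, -1) = 0
  height(40) = 1 + max(0, -1) = 1
  height(42) = 1 + max(1, -1) = 2
  height(27) = 1 + max(2, 2) = 3
  height(5) = 1 + max(1, 3) = 4
Height = 4


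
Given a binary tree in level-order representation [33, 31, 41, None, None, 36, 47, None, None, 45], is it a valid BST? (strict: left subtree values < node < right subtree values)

Level-order array: [33, 31, 41, None, None, 36, 47, None, None, 45]
Validate using subtree bounds (lo, hi): at each node, require lo < value < hi,
then recurse left with hi=value and right with lo=value.
Preorder trace (stopping at first violation):
  at node 33 with bounds (-inf, +inf): OK
  at node 31 with bounds (-inf, 33): OK
  at node 41 with bounds (33, +inf): OK
  at node 36 with bounds (33, 41): OK
  at node 47 with bounds (41, +inf): OK
  at node 45 with bounds (41, 47): OK
No violation found at any node.
Result: Valid BST


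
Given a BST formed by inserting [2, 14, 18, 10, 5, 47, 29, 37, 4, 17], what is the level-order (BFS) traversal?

Tree insertion order: [2, 14, 18, 10, 5, 47, 29, 37, 4, 17]
Tree (level-order array): [2, None, 14, 10, 18, 5, None, 17, 47, 4, None, None, None, 29, None, None, None, None, 37]
BFS from the root, enqueuing left then right child of each popped node:
  queue [2] -> pop 2, enqueue [14], visited so far: [2]
  queue [14] -> pop 14, enqueue [10, 18], visited so far: [2, 14]
  queue [10, 18] -> pop 10, enqueue [5], visited so far: [2, 14, 10]
  queue [18, 5] -> pop 18, enqueue [17, 47], visited so far: [2, 14, 10, 18]
  queue [5, 17, 47] -> pop 5, enqueue [4], visited so far: [2, 14, 10, 18, 5]
  queue [17, 47, 4] -> pop 17, enqueue [none], visited so far: [2, 14, 10, 18, 5, 17]
  queue [47, 4] -> pop 47, enqueue [29], visited so far: [2, 14, 10, 18, 5, 17, 47]
  queue [4, 29] -> pop 4, enqueue [none], visited so far: [2, 14, 10, 18, 5, 17, 47, 4]
  queue [29] -> pop 29, enqueue [37], visited so far: [2, 14, 10, 18, 5, 17, 47, 4, 29]
  queue [37] -> pop 37, enqueue [none], visited so far: [2, 14, 10, 18, 5, 17, 47, 4, 29, 37]
Result: [2, 14, 10, 18, 5, 17, 47, 4, 29, 37]


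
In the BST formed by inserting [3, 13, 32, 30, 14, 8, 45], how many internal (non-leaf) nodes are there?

Tree built from: [3, 13, 32, 30, 14, 8, 45]
Tree (level-order array): [3, None, 13, 8, 32, None, None, 30, 45, 14]
Rule: An internal node has at least one child.
Per-node child counts:
  node 3: 1 child(ren)
  node 13: 2 child(ren)
  node 8: 0 child(ren)
  node 32: 2 child(ren)
  node 30: 1 child(ren)
  node 14: 0 child(ren)
  node 45: 0 child(ren)
Matching nodes: [3, 13, 32, 30]
Count of internal (non-leaf) nodes: 4


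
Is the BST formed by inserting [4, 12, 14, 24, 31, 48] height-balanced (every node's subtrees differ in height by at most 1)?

Tree (level-order array): [4, None, 12, None, 14, None, 24, None, 31, None, 48]
Definition: a tree is height-balanced if, at every node, |h(left) - h(right)| <= 1 (empty subtree has height -1).
Bottom-up per-node check:
  node 48: h_left=-1, h_right=-1, diff=0 [OK], height=0
  node 31: h_left=-1, h_right=0, diff=1 [OK], height=1
  node 24: h_left=-1, h_right=1, diff=2 [FAIL (|-1-1|=2 > 1)], height=2
  node 14: h_left=-1, h_right=2, diff=3 [FAIL (|-1-2|=3 > 1)], height=3
  node 12: h_left=-1, h_right=3, diff=4 [FAIL (|-1-3|=4 > 1)], height=4
  node 4: h_left=-1, h_right=4, diff=5 [FAIL (|-1-4|=5 > 1)], height=5
Node 24 violates the condition: |-1 - 1| = 2 > 1.
Result: Not balanced


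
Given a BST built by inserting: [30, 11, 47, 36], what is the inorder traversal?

Tree insertion order: [30, 11, 47, 36]
Tree (level-order array): [30, 11, 47, None, None, 36]
Inorder traversal: [11, 30, 36, 47]


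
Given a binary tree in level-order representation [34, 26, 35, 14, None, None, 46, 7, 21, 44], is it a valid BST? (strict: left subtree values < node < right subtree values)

Level-order array: [34, 26, 35, 14, None, None, 46, 7, 21, 44]
Validate using subtree bounds (lo, hi): at each node, require lo < value < hi,
then recurse left with hi=value and right with lo=value.
Preorder trace (stopping at first violation):
  at node 34 with bounds (-inf, +inf): OK
  at node 26 with bounds (-inf, 34): OK
  at node 14 with bounds (-inf, 26): OK
  at node 7 with bounds (-inf, 14): OK
  at node 21 with bounds (14, 26): OK
  at node 35 with bounds (34, +inf): OK
  at node 46 with bounds (35, +inf): OK
  at node 44 with bounds (35, 46): OK
No violation found at any node.
Result: Valid BST


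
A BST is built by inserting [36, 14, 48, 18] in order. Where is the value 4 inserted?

Starting tree (level order): [36, 14, 48, None, 18]
Insertion path: 36 -> 14
Result: insert 4 as left child of 14
Final tree (level order): [36, 14, 48, 4, 18]


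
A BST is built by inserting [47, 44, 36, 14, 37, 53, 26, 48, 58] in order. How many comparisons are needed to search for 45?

Search path for 45: 47 -> 44
Found: False
Comparisons: 2


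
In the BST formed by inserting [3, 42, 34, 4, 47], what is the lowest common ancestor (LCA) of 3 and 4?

Tree insertion order: [3, 42, 34, 4, 47]
Tree (level-order array): [3, None, 42, 34, 47, 4]
In a BST, the LCA of p=3, q=4 is the first node v on the
root-to-leaf path with p <= v <= q (go left if both < v, right if both > v).
Walk from root:
  at 3: 3 <= 3 <= 4, this is the LCA
LCA = 3


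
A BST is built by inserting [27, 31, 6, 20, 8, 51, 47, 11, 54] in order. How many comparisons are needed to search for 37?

Search path for 37: 27 -> 31 -> 51 -> 47
Found: False
Comparisons: 4


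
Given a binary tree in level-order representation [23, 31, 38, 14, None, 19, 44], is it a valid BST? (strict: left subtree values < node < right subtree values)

Level-order array: [23, 31, 38, 14, None, 19, 44]
Validate using subtree bounds (lo, hi): at each node, require lo < value < hi,
then recurse left with hi=value and right with lo=value.
Preorder trace (stopping at first violation):
  at node 23 with bounds (-inf, +inf): OK
  at node 31 with bounds (-inf, 23): VIOLATION
Node 31 violates its bound: not (-inf < 31 < 23).
Result: Not a valid BST


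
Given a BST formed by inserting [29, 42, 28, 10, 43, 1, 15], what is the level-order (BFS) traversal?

Tree insertion order: [29, 42, 28, 10, 43, 1, 15]
Tree (level-order array): [29, 28, 42, 10, None, None, 43, 1, 15]
BFS from the root, enqueuing left then right child of each popped node:
  queue [29] -> pop 29, enqueue [28, 42], visited so far: [29]
  queue [28, 42] -> pop 28, enqueue [10], visited so far: [29, 28]
  queue [42, 10] -> pop 42, enqueue [43], visited so far: [29, 28, 42]
  queue [10, 43] -> pop 10, enqueue [1, 15], visited so far: [29, 28, 42, 10]
  queue [43, 1, 15] -> pop 43, enqueue [none], visited so far: [29, 28, 42, 10, 43]
  queue [1, 15] -> pop 1, enqueue [none], visited so far: [29, 28, 42, 10, 43, 1]
  queue [15] -> pop 15, enqueue [none], visited so far: [29, 28, 42, 10, 43, 1, 15]
Result: [29, 28, 42, 10, 43, 1, 15]


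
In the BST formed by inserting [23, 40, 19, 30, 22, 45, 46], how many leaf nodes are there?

Tree built from: [23, 40, 19, 30, 22, 45, 46]
Tree (level-order array): [23, 19, 40, None, 22, 30, 45, None, None, None, None, None, 46]
Rule: A leaf has 0 children.
Per-node child counts:
  node 23: 2 child(ren)
  node 19: 1 child(ren)
  node 22: 0 child(ren)
  node 40: 2 child(ren)
  node 30: 0 child(ren)
  node 45: 1 child(ren)
  node 46: 0 child(ren)
Matching nodes: [22, 30, 46]
Count of leaf nodes: 3


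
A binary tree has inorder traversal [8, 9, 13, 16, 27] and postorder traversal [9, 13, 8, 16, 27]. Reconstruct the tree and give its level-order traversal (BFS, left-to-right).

Inorder:   [8, 9, 13, 16, 27]
Postorder: [9, 13, 8, 16, 27]
Algorithm: postorder visits root last, so walk postorder right-to-left;
each value is the root of the current inorder slice — split it at that
value, recurse on the right subtree first, then the left.
Recursive splits:
  root=27; inorder splits into left=[8, 9, 13, 16], right=[]
  root=16; inorder splits into left=[8, 9, 13], right=[]
  root=8; inorder splits into left=[], right=[9, 13]
  root=13; inorder splits into left=[9], right=[]
  root=9; inorder splits into left=[], right=[]
Reconstructed level-order: [27, 16, 8, 13, 9]


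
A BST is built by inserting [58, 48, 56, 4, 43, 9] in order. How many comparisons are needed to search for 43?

Search path for 43: 58 -> 48 -> 4 -> 43
Found: True
Comparisons: 4


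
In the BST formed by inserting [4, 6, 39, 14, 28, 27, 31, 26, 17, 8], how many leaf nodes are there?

Tree built from: [4, 6, 39, 14, 28, 27, 31, 26, 17, 8]
Tree (level-order array): [4, None, 6, None, 39, 14, None, 8, 28, None, None, 27, 31, 26, None, None, None, 17]
Rule: A leaf has 0 children.
Per-node child counts:
  node 4: 1 child(ren)
  node 6: 1 child(ren)
  node 39: 1 child(ren)
  node 14: 2 child(ren)
  node 8: 0 child(ren)
  node 28: 2 child(ren)
  node 27: 1 child(ren)
  node 26: 1 child(ren)
  node 17: 0 child(ren)
  node 31: 0 child(ren)
Matching nodes: [8, 17, 31]
Count of leaf nodes: 3


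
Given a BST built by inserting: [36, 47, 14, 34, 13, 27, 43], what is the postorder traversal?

Tree insertion order: [36, 47, 14, 34, 13, 27, 43]
Tree (level-order array): [36, 14, 47, 13, 34, 43, None, None, None, 27]
Postorder traversal: [13, 27, 34, 14, 43, 47, 36]


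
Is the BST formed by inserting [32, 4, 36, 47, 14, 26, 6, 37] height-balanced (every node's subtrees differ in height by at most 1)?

Tree (level-order array): [32, 4, 36, None, 14, None, 47, 6, 26, 37]
Definition: a tree is height-balanced if, at every node, |h(left) - h(right)| <= 1 (empty subtree has height -1).
Bottom-up per-node check:
  node 6: h_left=-1, h_right=-1, diff=0 [OK], height=0
  node 26: h_left=-1, h_right=-1, diff=0 [OK], height=0
  node 14: h_left=0, h_right=0, diff=0 [OK], height=1
  node 4: h_left=-1, h_right=1, diff=2 [FAIL (|-1-1|=2 > 1)], height=2
  node 37: h_left=-1, h_right=-1, diff=0 [OK], height=0
  node 47: h_left=0, h_right=-1, diff=1 [OK], height=1
  node 36: h_left=-1, h_right=1, diff=2 [FAIL (|-1-1|=2 > 1)], height=2
  node 32: h_left=2, h_right=2, diff=0 [OK], height=3
Node 4 violates the condition: |-1 - 1| = 2 > 1.
Result: Not balanced


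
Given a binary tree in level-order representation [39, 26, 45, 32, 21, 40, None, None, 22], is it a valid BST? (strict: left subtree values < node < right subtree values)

Level-order array: [39, 26, 45, 32, 21, 40, None, None, 22]
Validate using subtree bounds (lo, hi): at each node, require lo < value < hi,
then recurse left with hi=value and right with lo=value.
Preorder trace (stopping at first violation):
  at node 39 with bounds (-inf, +inf): OK
  at node 26 with bounds (-inf, 39): OK
  at node 32 with bounds (-inf, 26): VIOLATION
Node 32 violates its bound: not (-inf < 32 < 26).
Result: Not a valid BST


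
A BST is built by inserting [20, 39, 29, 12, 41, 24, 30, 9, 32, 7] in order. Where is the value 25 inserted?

Starting tree (level order): [20, 12, 39, 9, None, 29, 41, 7, None, 24, 30, None, None, None, None, None, None, None, 32]
Insertion path: 20 -> 39 -> 29 -> 24
Result: insert 25 as right child of 24
Final tree (level order): [20, 12, 39, 9, None, 29, 41, 7, None, 24, 30, None, None, None, None, None, 25, None, 32]


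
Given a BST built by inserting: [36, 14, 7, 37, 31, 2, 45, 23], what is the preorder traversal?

Tree insertion order: [36, 14, 7, 37, 31, 2, 45, 23]
Tree (level-order array): [36, 14, 37, 7, 31, None, 45, 2, None, 23]
Preorder traversal: [36, 14, 7, 2, 31, 23, 37, 45]


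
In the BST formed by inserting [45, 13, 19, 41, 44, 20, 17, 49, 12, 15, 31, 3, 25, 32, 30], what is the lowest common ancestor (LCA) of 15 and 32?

Tree insertion order: [45, 13, 19, 41, 44, 20, 17, 49, 12, 15, 31, 3, 25, 32, 30]
Tree (level-order array): [45, 13, 49, 12, 19, None, None, 3, None, 17, 41, None, None, 15, None, 20, 44, None, None, None, 31, None, None, 25, 32, None, 30]
In a BST, the LCA of p=15, q=32 is the first node v on the
root-to-leaf path with p <= v <= q (go left if both < v, right if both > v).
Walk from root:
  at 45: both 15 and 32 < 45, go left
  at 13: both 15 and 32 > 13, go right
  at 19: 15 <= 19 <= 32, this is the LCA
LCA = 19


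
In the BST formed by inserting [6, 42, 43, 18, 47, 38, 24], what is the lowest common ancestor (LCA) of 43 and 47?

Tree insertion order: [6, 42, 43, 18, 47, 38, 24]
Tree (level-order array): [6, None, 42, 18, 43, None, 38, None, 47, 24]
In a BST, the LCA of p=43, q=47 is the first node v on the
root-to-leaf path with p <= v <= q (go left if both < v, right if both > v).
Walk from root:
  at 6: both 43 and 47 > 6, go right
  at 42: both 43 and 47 > 42, go right
  at 43: 43 <= 43 <= 47, this is the LCA
LCA = 43


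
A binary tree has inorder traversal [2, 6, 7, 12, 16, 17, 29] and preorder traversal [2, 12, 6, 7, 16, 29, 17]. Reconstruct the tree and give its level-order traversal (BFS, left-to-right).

Inorder:  [2, 6, 7, 12, 16, 17, 29]
Preorder: [2, 12, 6, 7, 16, 29, 17]
Algorithm: preorder visits root first, so consume preorder in order;
for each root, split the current inorder slice at that value into
left-subtree inorder and right-subtree inorder, then recurse.
Recursive splits:
  root=2; inorder splits into left=[], right=[6, 7, 12, 16, 17, 29]
  root=12; inorder splits into left=[6, 7], right=[16, 17, 29]
  root=6; inorder splits into left=[], right=[7]
  root=7; inorder splits into left=[], right=[]
  root=16; inorder splits into left=[], right=[17, 29]
  root=29; inorder splits into left=[17], right=[]
  root=17; inorder splits into left=[], right=[]
Reconstructed level-order: [2, 12, 6, 16, 7, 29, 17]


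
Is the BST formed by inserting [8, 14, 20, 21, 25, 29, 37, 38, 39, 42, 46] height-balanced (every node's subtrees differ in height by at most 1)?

Tree (level-order array): [8, None, 14, None, 20, None, 21, None, 25, None, 29, None, 37, None, 38, None, 39, None, 42, None, 46]
Definition: a tree is height-balanced if, at every node, |h(left) - h(right)| <= 1 (empty subtree has height -1).
Bottom-up per-node check:
  node 46: h_left=-1, h_right=-1, diff=0 [OK], height=0
  node 42: h_left=-1, h_right=0, diff=1 [OK], height=1
  node 39: h_left=-1, h_right=1, diff=2 [FAIL (|-1-1|=2 > 1)], height=2
  node 38: h_left=-1, h_right=2, diff=3 [FAIL (|-1-2|=3 > 1)], height=3
  node 37: h_left=-1, h_right=3, diff=4 [FAIL (|-1-3|=4 > 1)], height=4
  node 29: h_left=-1, h_right=4, diff=5 [FAIL (|-1-4|=5 > 1)], height=5
  node 25: h_left=-1, h_right=5, diff=6 [FAIL (|-1-5|=6 > 1)], height=6
  node 21: h_left=-1, h_right=6, diff=7 [FAIL (|-1-6|=7 > 1)], height=7
  node 20: h_left=-1, h_right=7, diff=8 [FAIL (|-1-7|=8 > 1)], height=8
  node 14: h_left=-1, h_right=8, diff=9 [FAIL (|-1-8|=9 > 1)], height=9
  node 8: h_left=-1, h_right=9, diff=10 [FAIL (|-1-9|=10 > 1)], height=10
Node 39 violates the condition: |-1 - 1| = 2 > 1.
Result: Not balanced


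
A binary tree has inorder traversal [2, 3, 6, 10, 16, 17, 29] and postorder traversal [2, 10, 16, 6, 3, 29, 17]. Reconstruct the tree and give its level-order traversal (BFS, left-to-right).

Inorder:   [2, 3, 6, 10, 16, 17, 29]
Postorder: [2, 10, 16, 6, 3, 29, 17]
Algorithm: postorder visits root last, so walk postorder right-to-left;
each value is the root of the current inorder slice — split it at that
value, recurse on the right subtree first, then the left.
Recursive splits:
  root=17; inorder splits into left=[2, 3, 6, 10, 16], right=[29]
  root=29; inorder splits into left=[], right=[]
  root=3; inorder splits into left=[2], right=[6, 10, 16]
  root=6; inorder splits into left=[], right=[10, 16]
  root=16; inorder splits into left=[10], right=[]
  root=10; inorder splits into left=[], right=[]
  root=2; inorder splits into left=[], right=[]
Reconstructed level-order: [17, 3, 29, 2, 6, 16, 10]


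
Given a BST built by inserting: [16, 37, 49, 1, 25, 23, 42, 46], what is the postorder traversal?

Tree insertion order: [16, 37, 49, 1, 25, 23, 42, 46]
Tree (level-order array): [16, 1, 37, None, None, 25, 49, 23, None, 42, None, None, None, None, 46]
Postorder traversal: [1, 23, 25, 46, 42, 49, 37, 16]


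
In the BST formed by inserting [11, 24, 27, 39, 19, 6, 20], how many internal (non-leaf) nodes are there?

Tree built from: [11, 24, 27, 39, 19, 6, 20]
Tree (level-order array): [11, 6, 24, None, None, 19, 27, None, 20, None, 39]
Rule: An internal node has at least one child.
Per-node child counts:
  node 11: 2 child(ren)
  node 6: 0 child(ren)
  node 24: 2 child(ren)
  node 19: 1 child(ren)
  node 20: 0 child(ren)
  node 27: 1 child(ren)
  node 39: 0 child(ren)
Matching nodes: [11, 24, 19, 27]
Count of internal (non-leaf) nodes: 4


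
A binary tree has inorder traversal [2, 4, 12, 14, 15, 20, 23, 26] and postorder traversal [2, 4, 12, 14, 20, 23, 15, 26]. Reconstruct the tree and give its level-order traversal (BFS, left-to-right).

Inorder:   [2, 4, 12, 14, 15, 20, 23, 26]
Postorder: [2, 4, 12, 14, 20, 23, 15, 26]
Algorithm: postorder visits root last, so walk postorder right-to-left;
each value is the root of the current inorder slice — split it at that
value, recurse on the right subtree first, then the left.
Recursive splits:
  root=26; inorder splits into left=[2, 4, 12, 14, 15, 20, 23], right=[]
  root=15; inorder splits into left=[2, 4, 12, 14], right=[20, 23]
  root=23; inorder splits into left=[20], right=[]
  root=20; inorder splits into left=[], right=[]
  root=14; inorder splits into left=[2, 4, 12], right=[]
  root=12; inorder splits into left=[2, 4], right=[]
  root=4; inorder splits into left=[2], right=[]
  root=2; inorder splits into left=[], right=[]
Reconstructed level-order: [26, 15, 14, 23, 12, 20, 4, 2]


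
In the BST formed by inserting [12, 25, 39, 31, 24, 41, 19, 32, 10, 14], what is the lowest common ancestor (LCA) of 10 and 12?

Tree insertion order: [12, 25, 39, 31, 24, 41, 19, 32, 10, 14]
Tree (level-order array): [12, 10, 25, None, None, 24, 39, 19, None, 31, 41, 14, None, None, 32]
In a BST, the LCA of p=10, q=12 is the first node v on the
root-to-leaf path with p <= v <= q (go left if both < v, right if both > v).
Walk from root:
  at 12: 10 <= 12 <= 12, this is the LCA
LCA = 12


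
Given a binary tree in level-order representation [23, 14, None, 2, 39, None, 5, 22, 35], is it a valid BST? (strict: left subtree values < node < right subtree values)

Level-order array: [23, 14, None, 2, 39, None, 5, 22, 35]
Validate using subtree bounds (lo, hi): at each node, require lo < value < hi,
then recurse left with hi=value and right with lo=value.
Preorder trace (stopping at first violation):
  at node 23 with bounds (-inf, +inf): OK
  at node 14 with bounds (-inf, 23): OK
  at node 2 with bounds (-inf, 14): OK
  at node 5 with bounds (2, 14): OK
  at node 39 with bounds (14, 23): VIOLATION
Node 39 violates its bound: not (14 < 39 < 23).
Result: Not a valid BST


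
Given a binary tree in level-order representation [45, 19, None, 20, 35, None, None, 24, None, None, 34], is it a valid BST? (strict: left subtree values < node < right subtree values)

Level-order array: [45, 19, None, 20, 35, None, None, 24, None, None, 34]
Validate using subtree bounds (lo, hi): at each node, require lo < value < hi,
then recurse left with hi=value and right with lo=value.
Preorder trace (stopping at first violation):
  at node 45 with bounds (-inf, +inf): OK
  at node 19 with bounds (-inf, 45): OK
  at node 20 with bounds (-inf, 19): VIOLATION
Node 20 violates its bound: not (-inf < 20 < 19).
Result: Not a valid BST


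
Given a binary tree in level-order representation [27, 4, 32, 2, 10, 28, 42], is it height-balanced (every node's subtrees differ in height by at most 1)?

Tree (level-order array): [27, 4, 32, 2, 10, 28, 42]
Definition: a tree is height-balanced if, at every node, |h(left) - h(right)| <= 1 (empty subtree has height -1).
Bottom-up per-node check:
  node 2: h_left=-1, h_right=-1, diff=0 [OK], height=0
  node 10: h_left=-1, h_right=-1, diff=0 [OK], height=0
  node 4: h_left=0, h_right=0, diff=0 [OK], height=1
  node 28: h_left=-1, h_right=-1, diff=0 [OK], height=0
  node 42: h_left=-1, h_right=-1, diff=0 [OK], height=0
  node 32: h_left=0, h_right=0, diff=0 [OK], height=1
  node 27: h_left=1, h_right=1, diff=0 [OK], height=2
All nodes satisfy the balance condition.
Result: Balanced


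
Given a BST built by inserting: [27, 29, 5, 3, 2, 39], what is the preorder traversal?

Tree insertion order: [27, 29, 5, 3, 2, 39]
Tree (level-order array): [27, 5, 29, 3, None, None, 39, 2]
Preorder traversal: [27, 5, 3, 2, 29, 39]


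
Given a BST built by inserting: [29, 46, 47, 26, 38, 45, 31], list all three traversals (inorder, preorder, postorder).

Tree insertion order: [29, 46, 47, 26, 38, 45, 31]
Tree (level-order array): [29, 26, 46, None, None, 38, 47, 31, 45]
Inorder (L, root, R): [26, 29, 31, 38, 45, 46, 47]
Preorder (root, L, R): [29, 26, 46, 38, 31, 45, 47]
Postorder (L, R, root): [26, 31, 45, 38, 47, 46, 29]


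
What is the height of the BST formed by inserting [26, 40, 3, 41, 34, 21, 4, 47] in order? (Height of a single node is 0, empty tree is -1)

Insertion order: [26, 40, 3, 41, 34, 21, 4, 47]
Tree (level-order array): [26, 3, 40, None, 21, 34, 41, 4, None, None, None, None, 47]
Compute height bottom-up (empty subtree = -1):
  height(4) = 1 + max(-1, -1) = 0
  height(21) = 1 + max(0, -1) = 1
  height(3) = 1 + max(-1, 1) = 2
  height(34) = 1 + max(-1, -1) = 0
  height(47) = 1 + max(-1, -1) = 0
  height(41) = 1 + max(-1, 0) = 1
  height(40) = 1 + max(0, 1) = 2
  height(26) = 1 + max(2, 2) = 3
Height = 3


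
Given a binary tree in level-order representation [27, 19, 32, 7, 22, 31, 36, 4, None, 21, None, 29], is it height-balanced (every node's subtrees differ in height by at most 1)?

Tree (level-order array): [27, 19, 32, 7, 22, 31, 36, 4, None, 21, None, 29]
Definition: a tree is height-balanced if, at every node, |h(left) - h(right)| <= 1 (empty subtree has height -1).
Bottom-up per-node check:
  node 4: h_left=-1, h_right=-1, diff=0 [OK], height=0
  node 7: h_left=0, h_right=-1, diff=1 [OK], height=1
  node 21: h_left=-1, h_right=-1, diff=0 [OK], height=0
  node 22: h_left=0, h_right=-1, diff=1 [OK], height=1
  node 19: h_left=1, h_right=1, diff=0 [OK], height=2
  node 29: h_left=-1, h_right=-1, diff=0 [OK], height=0
  node 31: h_left=0, h_right=-1, diff=1 [OK], height=1
  node 36: h_left=-1, h_right=-1, diff=0 [OK], height=0
  node 32: h_left=1, h_right=0, diff=1 [OK], height=2
  node 27: h_left=2, h_right=2, diff=0 [OK], height=3
All nodes satisfy the balance condition.
Result: Balanced


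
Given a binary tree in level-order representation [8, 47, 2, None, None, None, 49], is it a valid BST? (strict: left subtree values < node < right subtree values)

Level-order array: [8, 47, 2, None, None, None, 49]
Validate using subtree bounds (lo, hi): at each node, require lo < value < hi,
then recurse left with hi=value and right with lo=value.
Preorder trace (stopping at first violation):
  at node 8 with bounds (-inf, +inf): OK
  at node 47 with bounds (-inf, 8): VIOLATION
Node 47 violates its bound: not (-inf < 47 < 8).
Result: Not a valid BST


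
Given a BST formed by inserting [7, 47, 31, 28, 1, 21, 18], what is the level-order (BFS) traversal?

Tree insertion order: [7, 47, 31, 28, 1, 21, 18]
Tree (level-order array): [7, 1, 47, None, None, 31, None, 28, None, 21, None, 18]
BFS from the root, enqueuing left then right child of each popped node:
  queue [7] -> pop 7, enqueue [1, 47], visited so far: [7]
  queue [1, 47] -> pop 1, enqueue [none], visited so far: [7, 1]
  queue [47] -> pop 47, enqueue [31], visited so far: [7, 1, 47]
  queue [31] -> pop 31, enqueue [28], visited so far: [7, 1, 47, 31]
  queue [28] -> pop 28, enqueue [21], visited so far: [7, 1, 47, 31, 28]
  queue [21] -> pop 21, enqueue [18], visited so far: [7, 1, 47, 31, 28, 21]
  queue [18] -> pop 18, enqueue [none], visited so far: [7, 1, 47, 31, 28, 21, 18]
Result: [7, 1, 47, 31, 28, 21, 18]


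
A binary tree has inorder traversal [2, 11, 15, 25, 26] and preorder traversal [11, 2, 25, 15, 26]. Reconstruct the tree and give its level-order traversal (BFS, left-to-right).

Inorder:  [2, 11, 15, 25, 26]
Preorder: [11, 2, 25, 15, 26]
Algorithm: preorder visits root first, so consume preorder in order;
for each root, split the current inorder slice at that value into
left-subtree inorder and right-subtree inorder, then recurse.
Recursive splits:
  root=11; inorder splits into left=[2], right=[15, 25, 26]
  root=2; inorder splits into left=[], right=[]
  root=25; inorder splits into left=[15], right=[26]
  root=15; inorder splits into left=[], right=[]
  root=26; inorder splits into left=[], right=[]
Reconstructed level-order: [11, 2, 25, 15, 26]


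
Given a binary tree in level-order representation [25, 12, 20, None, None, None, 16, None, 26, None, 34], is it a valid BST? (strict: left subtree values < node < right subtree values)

Level-order array: [25, 12, 20, None, None, None, 16, None, 26, None, 34]
Validate using subtree bounds (lo, hi): at each node, require lo < value < hi,
then recurse left with hi=value and right with lo=value.
Preorder trace (stopping at first violation):
  at node 25 with bounds (-inf, +inf): OK
  at node 12 with bounds (-inf, 25): OK
  at node 20 with bounds (25, +inf): VIOLATION
Node 20 violates its bound: not (25 < 20 < +inf).
Result: Not a valid BST


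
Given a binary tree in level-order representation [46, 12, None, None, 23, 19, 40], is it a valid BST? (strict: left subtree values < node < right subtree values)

Level-order array: [46, 12, None, None, 23, 19, 40]
Validate using subtree bounds (lo, hi): at each node, require lo < value < hi,
then recurse left with hi=value and right with lo=value.
Preorder trace (stopping at first violation):
  at node 46 with bounds (-inf, +inf): OK
  at node 12 with bounds (-inf, 46): OK
  at node 23 with bounds (12, 46): OK
  at node 19 with bounds (12, 23): OK
  at node 40 with bounds (23, 46): OK
No violation found at any node.
Result: Valid BST


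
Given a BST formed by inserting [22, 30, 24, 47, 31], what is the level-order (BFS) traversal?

Tree insertion order: [22, 30, 24, 47, 31]
Tree (level-order array): [22, None, 30, 24, 47, None, None, 31]
BFS from the root, enqueuing left then right child of each popped node:
  queue [22] -> pop 22, enqueue [30], visited so far: [22]
  queue [30] -> pop 30, enqueue [24, 47], visited so far: [22, 30]
  queue [24, 47] -> pop 24, enqueue [none], visited so far: [22, 30, 24]
  queue [47] -> pop 47, enqueue [31], visited so far: [22, 30, 24, 47]
  queue [31] -> pop 31, enqueue [none], visited so far: [22, 30, 24, 47, 31]
Result: [22, 30, 24, 47, 31]


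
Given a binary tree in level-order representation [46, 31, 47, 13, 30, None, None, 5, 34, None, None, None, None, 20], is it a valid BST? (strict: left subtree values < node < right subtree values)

Level-order array: [46, 31, 47, 13, 30, None, None, 5, 34, None, None, None, None, 20]
Validate using subtree bounds (lo, hi): at each node, require lo < value < hi,
then recurse left with hi=value and right with lo=value.
Preorder trace (stopping at first violation):
  at node 46 with bounds (-inf, +inf): OK
  at node 31 with bounds (-inf, 46): OK
  at node 13 with bounds (-inf, 31): OK
  at node 5 with bounds (-inf, 13): OK
  at node 34 with bounds (13, 31): VIOLATION
Node 34 violates its bound: not (13 < 34 < 31).
Result: Not a valid BST


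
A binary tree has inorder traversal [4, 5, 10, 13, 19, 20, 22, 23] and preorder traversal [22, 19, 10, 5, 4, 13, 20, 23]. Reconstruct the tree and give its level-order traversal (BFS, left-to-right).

Inorder:  [4, 5, 10, 13, 19, 20, 22, 23]
Preorder: [22, 19, 10, 5, 4, 13, 20, 23]
Algorithm: preorder visits root first, so consume preorder in order;
for each root, split the current inorder slice at that value into
left-subtree inorder and right-subtree inorder, then recurse.
Recursive splits:
  root=22; inorder splits into left=[4, 5, 10, 13, 19, 20], right=[23]
  root=19; inorder splits into left=[4, 5, 10, 13], right=[20]
  root=10; inorder splits into left=[4, 5], right=[13]
  root=5; inorder splits into left=[4], right=[]
  root=4; inorder splits into left=[], right=[]
  root=13; inorder splits into left=[], right=[]
  root=20; inorder splits into left=[], right=[]
  root=23; inorder splits into left=[], right=[]
Reconstructed level-order: [22, 19, 23, 10, 20, 5, 13, 4]


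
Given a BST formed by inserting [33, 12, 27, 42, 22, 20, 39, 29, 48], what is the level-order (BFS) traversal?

Tree insertion order: [33, 12, 27, 42, 22, 20, 39, 29, 48]
Tree (level-order array): [33, 12, 42, None, 27, 39, 48, 22, 29, None, None, None, None, 20]
BFS from the root, enqueuing left then right child of each popped node:
  queue [33] -> pop 33, enqueue [12, 42], visited so far: [33]
  queue [12, 42] -> pop 12, enqueue [27], visited so far: [33, 12]
  queue [42, 27] -> pop 42, enqueue [39, 48], visited so far: [33, 12, 42]
  queue [27, 39, 48] -> pop 27, enqueue [22, 29], visited so far: [33, 12, 42, 27]
  queue [39, 48, 22, 29] -> pop 39, enqueue [none], visited so far: [33, 12, 42, 27, 39]
  queue [48, 22, 29] -> pop 48, enqueue [none], visited so far: [33, 12, 42, 27, 39, 48]
  queue [22, 29] -> pop 22, enqueue [20], visited so far: [33, 12, 42, 27, 39, 48, 22]
  queue [29, 20] -> pop 29, enqueue [none], visited so far: [33, 12, 42, 27, 39, 48, 22, 29]
  queue [20] -> pop 20, enqueue [none], visited so far: [33, 12, 42, 27, 39, 48, 22, 29, 20]
Result: [33, 12, 42, 27, 39, 48, 22, 29, 20]


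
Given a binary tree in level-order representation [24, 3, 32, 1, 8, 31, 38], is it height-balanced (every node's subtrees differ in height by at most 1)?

Tree (level-order array): [24, 3, 32, 1, 8, 31, 38]
Definition: a tree is height-balanced if, at every node, |h(left) - h(right)| <= 1 (empty subtree has height -1).
Bottom-up per-node check:
  node 1: h_left=-1, h_right=-1, diff=0 [OK], height=0
  node 8: h_left=-1, h_right=-1, diff=0 [OK], height=0
  node 3: h_left=0, h_right=0, diff=0 [OK], height=1
  node 31: h_left=-1, h_right=-1, diff=0 [OK], height=0
  node 38: h_left=-1, h_right=-1, diff=0 [OK], height=0
  node 32: h_left=0, h_right=0, diff=0 [OK], height=1
  node 24: h_left=1, h_right=1, diff=0 [OK], height=2
All nodes satisfy the balance condition.
Result: Balanced


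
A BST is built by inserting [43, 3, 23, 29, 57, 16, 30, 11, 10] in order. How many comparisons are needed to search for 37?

Search path for 37: 43 -> 3 -> 23 -> 29 -> 30
Found: False
Comparisons: 5


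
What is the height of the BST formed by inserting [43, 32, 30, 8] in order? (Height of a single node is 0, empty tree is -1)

Insertion order: [43, 32, 30, 8]
Tree (level-order array): [43, 32, None, 30, None, 8]
Compute height bottom-up (empty subtree = -1):
  height(8) = 1 + max(-1, -1) = 0
  height(30) = 1 + max(0, -1) = 1
  height(32) = 1 + max(1, -1) = 2
  height(43) = 1 + max(2, -1) = 3
Height = 3


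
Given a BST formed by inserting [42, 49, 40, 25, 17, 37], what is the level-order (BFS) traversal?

Tree insertion order: [42, 49, 40, 25, 17, 37]
Tree (level-order array): [42, 40, 49, 25, None, None, None, 17, 37]
BFS from the root, enqueuing left then right child of each popped node:
  queue [42] -> pop 42, enqueue [40, 49], visited so far: [42]
  queue [40, 49] -> pop 40, enqueue [25], visited so far: [42, 40]
  queue [49, 25] -> pop 49, enqueue [none], visited so far: [42, 40, 49]
  queue [25] -> pop 25, enqueue [17, 37], visited so far: [42, 40, 49, 25]
  queue [17, 37] -> pop 17, enqueue [none], visited so far: [42, 40, 49, 25, 17]
  queue [37] -> pop 37, enqueue [none], visited so far: [42, 40, 49, 25, 17, 37]
Result: [42, 40, 49, 25, 17, 37]


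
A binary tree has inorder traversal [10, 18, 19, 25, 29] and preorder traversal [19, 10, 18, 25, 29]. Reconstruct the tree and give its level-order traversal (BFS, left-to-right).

Inorder:  [10, 18, 19, 25, 29]
Preorder: [19, 10, 18, 25, 29]
Algorithm: preorder visits root first, so consume preorder in order;
for each root, split the current inorder slice at that value into
left-subtree inorder and right-subtree inorder, then recurse.
Recursive splits:
  root=19; inorder splits into left=[10, 18], right=[25, 29]
  root=10; inorder splits into left=[], right=[18]
  root=18; inorder splits into left=[], right=[]
  root=25; inorder splits into left=[], right=[29]
  root=29; inorder splits into left=[], right=[]
Reconstructed level-order: [19, 10, 25, 18, 29]


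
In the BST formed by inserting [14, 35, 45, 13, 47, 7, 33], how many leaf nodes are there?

Tree built from: [14, 35, 45, 13, 47, 7, 33]
Tree (level-order array): [14, 13, 35, 7, None, 33, 45, None, None, None, None, None, 47]
Rule: A leaf has 0 children.
Per-node child counts:
  node 14: 2 child(ren)
  node 13: 1 child(ren)
  node 7: 0 child(ren)
  node 35: 2 child(ren)
  node 33: 0 child(ren)
  node 45: 1 child(ren)
  node 47: 0 child(ren)
Matching nodes: [7, 33, 47]
Count of leaf nodes: 3


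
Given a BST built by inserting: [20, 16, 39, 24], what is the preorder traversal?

Tree insertion order: [20, 16, 39, 24]
Tree (level-order array): [20, 16, 39, None, None, 24]
Preorder traversal: [20, 16, 39, 24]


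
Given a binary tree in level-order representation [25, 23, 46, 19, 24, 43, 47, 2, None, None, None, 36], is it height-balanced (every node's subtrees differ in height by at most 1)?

Tree (level-order array): [25, 23, 46, 19, 24, 43, 47, 2, None, None, None, 36]
Definition: a tree is height-balanced if, at every node, |h(left) - h(right)| <= 1 (empty subtree has height -1).
Bottom-up per-node check:
  node 2: h_left=-1, h_right=-1, diff=0 [OK], height=0
  node 19: h_left=0, h_right=-1, diff=1 [OK], height=1
  node 24: h_left=-1, h_right=-1, diff=0 [OK], height=0
  node 23: h_left=1, h_right=0, diff=1 [OK], height=2
  node 36: h_left=-1, h_right=-1, diff=0 [OK], height=0
  node 43: h_left=0, h_right=-1, diff=1 [OK], height=1
  node 47: h_left=-1, h_right=-1, diff=0 [OK], height=0
  node 46: h_left=1, h_right=0, diff=1 [OK], height=2
  node 25: h_left=2, h_right=2, diff=0 [OK], height=3
All nodes satisfy the balance condition.
Result: Balanced
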